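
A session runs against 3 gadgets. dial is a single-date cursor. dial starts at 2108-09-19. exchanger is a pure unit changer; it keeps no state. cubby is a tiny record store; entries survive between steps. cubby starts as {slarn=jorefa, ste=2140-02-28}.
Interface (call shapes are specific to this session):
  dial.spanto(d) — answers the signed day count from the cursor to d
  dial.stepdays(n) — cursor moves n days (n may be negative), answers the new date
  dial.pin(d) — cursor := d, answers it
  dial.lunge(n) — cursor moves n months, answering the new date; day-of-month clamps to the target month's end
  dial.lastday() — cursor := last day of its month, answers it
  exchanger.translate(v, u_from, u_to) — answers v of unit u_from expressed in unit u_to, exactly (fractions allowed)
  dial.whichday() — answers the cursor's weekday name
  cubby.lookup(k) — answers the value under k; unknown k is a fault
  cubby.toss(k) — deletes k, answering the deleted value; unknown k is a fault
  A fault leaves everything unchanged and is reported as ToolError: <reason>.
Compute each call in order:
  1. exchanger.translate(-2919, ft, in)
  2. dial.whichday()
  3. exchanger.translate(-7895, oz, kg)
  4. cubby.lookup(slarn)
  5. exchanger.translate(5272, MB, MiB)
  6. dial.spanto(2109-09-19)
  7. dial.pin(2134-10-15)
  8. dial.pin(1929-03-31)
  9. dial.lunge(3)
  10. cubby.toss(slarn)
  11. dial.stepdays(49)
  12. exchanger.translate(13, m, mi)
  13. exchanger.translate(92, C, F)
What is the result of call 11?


Invoking exchanger.translate passing v→-2919, u_from→ft, u_to→in, — result: -35028.
Calling dial.whichday(), giving Wednesday.
I call exchanger.translate passing v→-7895, u_from→oz, u_to→kg, which returns -71622235223/320000000.
I call cubby.lookup passing k→slarn, → jorefa.
I try exchanger.translate passing v→5272, u_from→MB, u_to→MiB, yielding 10296875/2048.
Then dial.spanto passing d→2109-09-19, and see 365.
Now I run dial.pin passing d→2134-10-15, yielding 2134-10-15.
Invoking dial.pin passing d→1929-03-31, and see 1929-03-31.
Using dial.lunge passing n→3, — result: 1929-06-30.
I call cubby.toss passing k→slarn, yielding jorefa.
Now I run dial.stepdays passing n→49, yielding 1929-08-18.
I call exchanger.translate passing v→13, u_from→m, u_to→mi, → 1625/201168.
I invoke exchanger.translate passing v→92, u_from→C, u_to→F, yielding 988/5.

Answer: 1929-08-18


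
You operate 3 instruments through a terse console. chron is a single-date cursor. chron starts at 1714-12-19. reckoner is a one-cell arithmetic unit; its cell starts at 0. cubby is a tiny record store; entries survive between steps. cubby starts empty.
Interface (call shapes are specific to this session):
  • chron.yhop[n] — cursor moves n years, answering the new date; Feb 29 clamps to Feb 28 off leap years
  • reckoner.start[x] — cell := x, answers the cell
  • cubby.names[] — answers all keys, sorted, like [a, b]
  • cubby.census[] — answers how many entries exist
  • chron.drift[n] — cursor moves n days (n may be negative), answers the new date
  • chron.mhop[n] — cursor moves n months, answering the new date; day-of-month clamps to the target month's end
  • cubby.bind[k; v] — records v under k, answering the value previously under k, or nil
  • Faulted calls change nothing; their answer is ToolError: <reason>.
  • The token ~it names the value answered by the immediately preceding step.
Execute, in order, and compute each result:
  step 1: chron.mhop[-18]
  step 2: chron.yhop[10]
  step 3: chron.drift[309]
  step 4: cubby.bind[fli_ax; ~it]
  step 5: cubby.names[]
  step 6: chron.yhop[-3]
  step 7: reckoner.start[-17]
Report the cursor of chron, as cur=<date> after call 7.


Answer: cur=1721-04-23

Derivation:
CALL mhop[n: -18]
RET  1713-06-19
CALL yhop[n: 10]
RET  1723-06-19
CALL drift[n: 309]
RET  1724-04-23
CALL bind[k: fli_ax; v: ~it]
RET  nil
CALL names[]
RET  [fli_ax]
CALL yhop[n: -3]
RET  1721-04-23
CALL start[x: -17]
RET  -17


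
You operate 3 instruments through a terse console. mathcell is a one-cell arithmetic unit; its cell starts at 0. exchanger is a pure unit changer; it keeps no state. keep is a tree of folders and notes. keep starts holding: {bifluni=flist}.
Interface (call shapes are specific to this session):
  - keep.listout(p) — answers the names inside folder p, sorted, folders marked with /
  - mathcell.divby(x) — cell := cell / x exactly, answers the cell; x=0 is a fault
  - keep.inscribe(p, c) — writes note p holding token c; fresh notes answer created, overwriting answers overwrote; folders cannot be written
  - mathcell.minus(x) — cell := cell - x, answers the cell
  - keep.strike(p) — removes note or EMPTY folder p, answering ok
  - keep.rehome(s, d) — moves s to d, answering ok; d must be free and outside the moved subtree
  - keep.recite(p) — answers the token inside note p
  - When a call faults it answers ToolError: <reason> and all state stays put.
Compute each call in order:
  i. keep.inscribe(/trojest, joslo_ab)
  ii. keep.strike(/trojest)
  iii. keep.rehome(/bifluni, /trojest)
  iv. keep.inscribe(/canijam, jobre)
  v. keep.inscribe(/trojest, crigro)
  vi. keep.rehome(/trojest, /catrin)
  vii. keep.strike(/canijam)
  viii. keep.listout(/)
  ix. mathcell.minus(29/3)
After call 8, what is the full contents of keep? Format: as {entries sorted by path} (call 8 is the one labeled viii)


Step: inscribe[p=/trojest; c=joslo_ab]
Result: created
Step: strike[p=/trojest]
Result: ok
Step: rehome[s=/bifluni; d=/trojest]
Result: ok
Step: inscribe[p=/canijam; c=jobre]
Result: created
Step: inscribe[p=/trojest; c=crigro]
Result: overwrote
Step: rehome[s=/trojest; d=/catrin]
Result: ok
Step: strike[p=/canijam]
Result: ok
Step: listout[p=/]
Result: [catrin]
Step: minus[x=29/3]
Result: -29/3

Answer: {catrin=crigro}


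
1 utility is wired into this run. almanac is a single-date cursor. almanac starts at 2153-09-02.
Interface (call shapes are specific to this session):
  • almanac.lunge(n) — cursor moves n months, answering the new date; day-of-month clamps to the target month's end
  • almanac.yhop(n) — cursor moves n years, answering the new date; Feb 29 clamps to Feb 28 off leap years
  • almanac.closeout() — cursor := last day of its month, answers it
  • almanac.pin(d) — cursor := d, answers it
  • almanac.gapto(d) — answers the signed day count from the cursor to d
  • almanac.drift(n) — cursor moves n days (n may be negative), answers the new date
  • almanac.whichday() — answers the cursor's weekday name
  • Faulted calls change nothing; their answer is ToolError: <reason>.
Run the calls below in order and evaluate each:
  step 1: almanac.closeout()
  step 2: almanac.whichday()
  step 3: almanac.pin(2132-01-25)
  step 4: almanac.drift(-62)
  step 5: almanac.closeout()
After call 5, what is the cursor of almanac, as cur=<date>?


Answer: cur=2131-11-30

Derivation:
Using almanac.closeout(), which returns 2153-09-30.
Now I run almanac.whichday(), which returns Sunday.
Next I call almanac.pin using d: 2132-01-25, → 2132-01-25.
I try almanac.drift using n: -62, → 2131-11-24.
I use almanac.closeout(), yielding 2131-11-30.


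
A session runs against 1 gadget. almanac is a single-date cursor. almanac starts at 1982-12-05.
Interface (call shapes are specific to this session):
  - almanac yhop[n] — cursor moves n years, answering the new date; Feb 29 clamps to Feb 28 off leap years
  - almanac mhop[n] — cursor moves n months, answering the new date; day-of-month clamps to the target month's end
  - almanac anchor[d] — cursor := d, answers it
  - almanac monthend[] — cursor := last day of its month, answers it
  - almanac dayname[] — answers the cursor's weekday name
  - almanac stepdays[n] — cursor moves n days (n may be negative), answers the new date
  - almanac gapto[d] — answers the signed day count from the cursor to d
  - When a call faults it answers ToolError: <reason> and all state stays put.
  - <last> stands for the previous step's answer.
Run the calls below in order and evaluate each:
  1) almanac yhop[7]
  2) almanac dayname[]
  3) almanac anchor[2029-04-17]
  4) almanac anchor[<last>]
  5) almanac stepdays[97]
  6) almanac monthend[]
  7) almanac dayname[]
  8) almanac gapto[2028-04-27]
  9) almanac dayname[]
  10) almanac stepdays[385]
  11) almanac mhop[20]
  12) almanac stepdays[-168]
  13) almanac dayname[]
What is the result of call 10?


;; 1. almanac yhop(n=7) : 1989-12-05
;; 2. almanac dayname() : Tuesday
;; 3. almanac anchor(d=2029-04-17) : 2029-04-17
;; 4. almanac anchor(d=<last>) : 2029-04-17
;; 5. almanac stepdays(n=97) : 2029-07-23
;; 6. almanac monthend() : 2029-07-31
;; 7. almanac dayname() : Tuesday
;; 8. almanac gapto(d=2028-04-27) : -460
;; 9. almanac dayname() : Tuesday
;; 10. almanac stepdays(n=385) : 2030-08-20
;; 11. almanac mhop(n=20) : 2032-04-20
;; 12. almanac stepdays(n=-168) : 2031-11-04
;; 13. almanac dayname() : Tuesday

Answer: 2030-08-20


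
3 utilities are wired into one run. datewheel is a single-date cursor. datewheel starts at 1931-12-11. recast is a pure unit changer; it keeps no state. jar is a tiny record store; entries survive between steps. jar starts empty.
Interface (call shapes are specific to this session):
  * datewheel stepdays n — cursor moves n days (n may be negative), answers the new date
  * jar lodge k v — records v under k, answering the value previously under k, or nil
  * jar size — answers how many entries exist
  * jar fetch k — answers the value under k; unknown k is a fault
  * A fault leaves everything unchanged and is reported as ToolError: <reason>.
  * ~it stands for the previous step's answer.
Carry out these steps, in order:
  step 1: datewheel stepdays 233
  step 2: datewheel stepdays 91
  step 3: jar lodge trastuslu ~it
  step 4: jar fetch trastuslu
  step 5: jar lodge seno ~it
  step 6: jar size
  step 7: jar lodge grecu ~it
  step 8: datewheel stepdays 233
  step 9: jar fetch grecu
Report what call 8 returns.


Answer: 1933-06-20

Derivation:
> datewheel stepdays n=233
= 1932-07-31
> datewheel stepdays n=91
= 1932-10-30
> jar lodge k=trastuslu v=~it
= nil
> jar fetch k=trastuslu
= 1932-10-30
> jar lodge k=seno v=~it
= nil
> jar size
= 2
> jar lodge k=grecu v=~it
= nil
> datewheel stepdays n=233
= 1933-06-20
> jar fetch k=grecu
= 2


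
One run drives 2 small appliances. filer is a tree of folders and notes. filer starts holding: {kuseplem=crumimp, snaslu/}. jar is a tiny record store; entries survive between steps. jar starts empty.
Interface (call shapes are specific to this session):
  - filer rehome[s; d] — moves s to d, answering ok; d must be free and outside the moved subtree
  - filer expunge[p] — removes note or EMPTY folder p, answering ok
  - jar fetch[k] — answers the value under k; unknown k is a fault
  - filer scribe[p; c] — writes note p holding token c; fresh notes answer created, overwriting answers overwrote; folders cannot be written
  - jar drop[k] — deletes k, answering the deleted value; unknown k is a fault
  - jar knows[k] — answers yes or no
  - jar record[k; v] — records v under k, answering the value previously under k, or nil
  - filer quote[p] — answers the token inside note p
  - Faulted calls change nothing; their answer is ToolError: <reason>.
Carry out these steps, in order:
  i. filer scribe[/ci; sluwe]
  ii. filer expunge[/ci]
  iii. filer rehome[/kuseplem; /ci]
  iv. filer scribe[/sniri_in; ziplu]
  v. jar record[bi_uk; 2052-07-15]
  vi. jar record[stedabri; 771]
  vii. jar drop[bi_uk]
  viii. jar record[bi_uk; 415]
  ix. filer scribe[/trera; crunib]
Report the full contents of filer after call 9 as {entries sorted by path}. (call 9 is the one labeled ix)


Now I run filer scribe using p: /ci, c: sluwe, which returns created.
I invoke filer expunge using p: /ci, which returns ok.
I use filer rehome using s: /kuseplem, d: /ci: ok.
Invoking filer scribe using p: /sniri_in, c: ziplu, → created.
I call jar record using k: bi_uk, v: 2052-07-15: nil.
I invoke jar record using k: stedabri, v: 771, which returns nil.
I invoke jar drop using k: bi_uk, → 2052-07-15.
I invoke jar record using k: bi_uk, v: 415, giving nil.
Next I call filer scribe using p: /trera, c: crunib, and see created.

Answer: {ci=crumimp, snaslu/, sniri_in=ziplu, trera=crunib}


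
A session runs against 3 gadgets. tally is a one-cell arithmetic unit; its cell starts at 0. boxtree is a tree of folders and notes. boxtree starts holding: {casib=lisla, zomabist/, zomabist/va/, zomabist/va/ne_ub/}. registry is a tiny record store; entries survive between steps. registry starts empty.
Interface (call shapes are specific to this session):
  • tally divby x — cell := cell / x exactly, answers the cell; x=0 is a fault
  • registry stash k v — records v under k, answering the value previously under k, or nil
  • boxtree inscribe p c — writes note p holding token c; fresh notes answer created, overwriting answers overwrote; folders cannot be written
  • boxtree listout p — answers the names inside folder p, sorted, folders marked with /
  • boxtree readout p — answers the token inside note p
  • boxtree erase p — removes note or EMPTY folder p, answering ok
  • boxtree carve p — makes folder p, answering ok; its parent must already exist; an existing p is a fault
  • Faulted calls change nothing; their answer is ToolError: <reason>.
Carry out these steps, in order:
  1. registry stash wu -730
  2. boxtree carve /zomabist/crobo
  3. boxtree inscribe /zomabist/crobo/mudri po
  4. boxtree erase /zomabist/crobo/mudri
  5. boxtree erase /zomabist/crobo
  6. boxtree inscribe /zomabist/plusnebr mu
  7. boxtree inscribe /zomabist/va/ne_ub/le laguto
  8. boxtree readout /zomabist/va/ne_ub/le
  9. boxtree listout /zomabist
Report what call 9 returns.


~$ registry stash k='wu' v='-730'
:: nil
~$ boxtree carve p='/zomabist/crobo'
:: ok
~$ boxtree inscribe p='/zomabist/crobo/mudri' c='po'
:: created
~$ boxtree erase p='/zomabist/crobo/mudri'
:: ok
~$ boxtree erase p='/zomabist/crobo'
:: ok
~$ boxtree inscribe p='/zomabist/plusnebr' c='mu'
:: created
~$ boxtree inscribe p='/zomabist/va/ne_ub/le' c='laguto'
:: created
~$ boxtree readout p='/zomabist/va/ne_ub/le'
:: laguto
~$ boxtree listout p='/zomabist'
:: [plusnebr, va/]

Answer: [plusnebr, va/]


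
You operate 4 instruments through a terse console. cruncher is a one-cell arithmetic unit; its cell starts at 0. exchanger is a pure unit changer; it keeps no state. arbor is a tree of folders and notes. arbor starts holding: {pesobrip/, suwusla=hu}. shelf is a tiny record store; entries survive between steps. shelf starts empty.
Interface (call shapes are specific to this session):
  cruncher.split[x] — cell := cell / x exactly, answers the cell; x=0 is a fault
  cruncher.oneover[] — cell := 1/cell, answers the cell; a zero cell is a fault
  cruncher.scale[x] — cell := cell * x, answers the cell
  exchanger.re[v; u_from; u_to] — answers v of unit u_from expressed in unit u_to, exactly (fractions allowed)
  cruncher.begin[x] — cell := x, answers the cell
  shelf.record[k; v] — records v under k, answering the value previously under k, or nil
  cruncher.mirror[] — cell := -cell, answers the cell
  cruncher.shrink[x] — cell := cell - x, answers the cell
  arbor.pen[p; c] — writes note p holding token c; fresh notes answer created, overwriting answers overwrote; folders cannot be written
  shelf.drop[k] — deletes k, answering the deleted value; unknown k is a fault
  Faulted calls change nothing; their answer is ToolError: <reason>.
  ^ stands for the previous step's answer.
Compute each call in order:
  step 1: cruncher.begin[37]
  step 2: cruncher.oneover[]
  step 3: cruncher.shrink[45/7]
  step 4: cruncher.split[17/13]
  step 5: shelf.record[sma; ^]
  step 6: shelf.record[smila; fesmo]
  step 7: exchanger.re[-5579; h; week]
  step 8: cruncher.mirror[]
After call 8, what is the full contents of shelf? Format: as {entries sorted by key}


-> cruncher.begin(x→37)
<- 37
-> cruncher.oneover()
<- 1/37
-> cruncher.shrink(x→45/7)
<- -1658/259
-> cruncher.split(x→17/13)
<- -21554/4403
-> shelf.record(k→sma, v→^)
<- nil
-> shelf.record(k→smila, v→fesmo)
<- nil
-> exchanger.re(v→-5579, u_from→h, u_to→week)
<- -797/24
-> cruncher.mirror()
<- 21554/4403

Answer: {sma=-21554/4403, smila=fesmo}


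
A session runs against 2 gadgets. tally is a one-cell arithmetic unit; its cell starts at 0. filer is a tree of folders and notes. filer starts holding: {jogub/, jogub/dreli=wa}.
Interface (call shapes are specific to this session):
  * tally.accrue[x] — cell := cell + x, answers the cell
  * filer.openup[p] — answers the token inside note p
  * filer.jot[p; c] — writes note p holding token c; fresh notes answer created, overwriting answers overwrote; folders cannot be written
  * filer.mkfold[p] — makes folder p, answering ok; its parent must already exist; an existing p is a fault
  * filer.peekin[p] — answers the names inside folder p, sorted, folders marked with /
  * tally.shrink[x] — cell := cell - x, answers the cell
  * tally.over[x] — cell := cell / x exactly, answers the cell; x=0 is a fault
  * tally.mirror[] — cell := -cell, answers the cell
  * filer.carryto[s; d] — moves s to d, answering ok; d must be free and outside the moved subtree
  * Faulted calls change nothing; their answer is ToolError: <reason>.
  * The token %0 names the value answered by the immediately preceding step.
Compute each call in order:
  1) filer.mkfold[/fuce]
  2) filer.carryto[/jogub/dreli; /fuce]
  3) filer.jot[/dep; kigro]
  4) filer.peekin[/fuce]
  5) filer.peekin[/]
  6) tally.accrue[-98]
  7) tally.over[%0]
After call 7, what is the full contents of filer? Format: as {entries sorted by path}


==> mkfold(/fuce)
<== ok
==> carryto(/jogub/dreli, /fuce)
<== ToolError: exists
==> jot(/dep, kigro)
<== created
==> peekin(/fuce)
<== []
==> peekin(/)
<== [dep, fuce/, jogub/]
==> accrue(-98)
<== -98
==> over(%0)
<== 1

Answer: {dep=kigro, fuce/, jogub/, jogub/dreli=wa}


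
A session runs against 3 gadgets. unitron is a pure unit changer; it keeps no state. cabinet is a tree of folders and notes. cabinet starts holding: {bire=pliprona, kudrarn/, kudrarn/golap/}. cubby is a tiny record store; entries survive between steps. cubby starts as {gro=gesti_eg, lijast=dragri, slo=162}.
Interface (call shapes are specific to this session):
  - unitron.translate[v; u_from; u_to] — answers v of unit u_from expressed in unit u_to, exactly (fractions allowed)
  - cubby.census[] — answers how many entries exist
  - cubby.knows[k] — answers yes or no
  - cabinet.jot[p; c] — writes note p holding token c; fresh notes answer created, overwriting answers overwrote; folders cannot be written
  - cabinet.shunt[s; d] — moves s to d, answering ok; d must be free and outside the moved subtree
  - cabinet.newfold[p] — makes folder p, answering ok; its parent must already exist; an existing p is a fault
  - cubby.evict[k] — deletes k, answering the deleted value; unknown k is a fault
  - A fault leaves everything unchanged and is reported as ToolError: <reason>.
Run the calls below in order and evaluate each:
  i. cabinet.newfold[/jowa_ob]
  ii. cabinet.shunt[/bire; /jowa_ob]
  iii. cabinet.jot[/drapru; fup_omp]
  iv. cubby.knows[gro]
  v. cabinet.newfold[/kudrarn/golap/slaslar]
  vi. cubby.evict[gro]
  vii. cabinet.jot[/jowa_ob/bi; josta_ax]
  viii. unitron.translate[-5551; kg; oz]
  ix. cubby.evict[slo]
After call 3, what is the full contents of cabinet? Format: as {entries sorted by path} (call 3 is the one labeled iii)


Answer: {bire=pliprona, drapru=fup_omp, jowa_ob/, kudrarn/, kudrarn/golap/}

Derivation:
I call cabinet.newfold(/jowa_ob), yielding ok.
I call cabinet.shunt(/bire, /jowa_ob), and get ToolError: exists.
I call cabinet.jot(/drapru, fup_omp), — result: created.
Now I run cubby.knows(gro), which returns yes.
Calling cabinet.newfold(/kudrarn/golap/slaslar), and observe ok.
I invoke cubby.evict(gro), giving gesti_eg.
Next I call cabinet.jot(/jowa_ob/bi, josta_ax), and get created.
I invoke unitron.translate(-5551, kg, oz), yielding -1268800000000/6479891.
I try cubby.evict(slo), which returns 162.


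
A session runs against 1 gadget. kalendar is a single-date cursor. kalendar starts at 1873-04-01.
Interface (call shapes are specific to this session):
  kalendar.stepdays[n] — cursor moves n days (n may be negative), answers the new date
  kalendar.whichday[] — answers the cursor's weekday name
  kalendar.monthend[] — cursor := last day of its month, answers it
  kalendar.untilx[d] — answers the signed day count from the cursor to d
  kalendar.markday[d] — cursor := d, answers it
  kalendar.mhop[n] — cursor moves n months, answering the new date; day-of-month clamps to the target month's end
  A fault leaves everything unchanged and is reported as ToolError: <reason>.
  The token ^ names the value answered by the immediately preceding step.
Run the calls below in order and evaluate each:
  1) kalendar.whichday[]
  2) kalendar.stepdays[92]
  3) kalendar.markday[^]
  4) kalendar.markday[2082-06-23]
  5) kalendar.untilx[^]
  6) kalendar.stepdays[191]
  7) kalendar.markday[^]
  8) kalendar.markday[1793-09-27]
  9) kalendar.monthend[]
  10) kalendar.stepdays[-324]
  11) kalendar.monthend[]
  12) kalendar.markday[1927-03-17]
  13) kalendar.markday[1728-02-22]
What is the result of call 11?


# whichday() -> Tuesday
# stepdays(n: 92) -> 1873-07-02
# markday(d: ^) -> 1873-07-02
# markday(d: 2082-06-23) -> 2082-06-23
# untilx(d: ^) -> 0
# stepdays(n: 191) -> 2082-12-31
# markday(d: ^) -> 2082-12-31
# markday(d: 1793-09-27) -> 1793-09-27
# monthend() -> 1793-09-30
# stepdays(n: -324) -> 1792-11-10
# monthend() -> 1792-11-30
# markday(d: 1927-03-17) -> 1927-03-17
# markday(d: 1728-02-22) -> 1728-02-22

Answer: 1792-11-30


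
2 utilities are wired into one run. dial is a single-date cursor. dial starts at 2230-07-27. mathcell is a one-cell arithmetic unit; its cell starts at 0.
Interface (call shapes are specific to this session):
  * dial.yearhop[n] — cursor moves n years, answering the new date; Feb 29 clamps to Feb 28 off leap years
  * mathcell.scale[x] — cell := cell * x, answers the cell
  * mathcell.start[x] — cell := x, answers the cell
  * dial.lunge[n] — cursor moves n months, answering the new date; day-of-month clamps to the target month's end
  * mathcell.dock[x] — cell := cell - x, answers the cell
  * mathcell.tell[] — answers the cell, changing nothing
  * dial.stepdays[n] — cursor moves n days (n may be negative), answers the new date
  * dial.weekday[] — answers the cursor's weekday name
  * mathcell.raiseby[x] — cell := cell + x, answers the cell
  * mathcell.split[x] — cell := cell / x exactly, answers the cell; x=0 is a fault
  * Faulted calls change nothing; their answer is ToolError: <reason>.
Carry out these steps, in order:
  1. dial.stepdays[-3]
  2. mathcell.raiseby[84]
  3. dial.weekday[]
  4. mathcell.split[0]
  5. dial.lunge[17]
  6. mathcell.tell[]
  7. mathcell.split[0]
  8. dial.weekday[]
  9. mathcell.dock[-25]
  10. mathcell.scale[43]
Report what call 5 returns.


·→ dial.stepdays(n=-3)
·← 2230-07-24
·→ mathcell.raiseby(x=84)
·← 84
·→ dial.weekday()
·← Saturday
·→ mathcell.split(x=0)
·← ToolError: division by zero
·→ dial.lunge(n=17)
·← 2231-12-24
·→ mathcell.tell()
·← 84
·→ mathcell.split(x=0)
·← ToolError: division by zero
·→ dial.weekday()
·← Saturday
·→ mathcell.dock(x=-25)
·← 109
·→ mathcell.scale(x=43)
·← 4687

Answer: 2231-12-24


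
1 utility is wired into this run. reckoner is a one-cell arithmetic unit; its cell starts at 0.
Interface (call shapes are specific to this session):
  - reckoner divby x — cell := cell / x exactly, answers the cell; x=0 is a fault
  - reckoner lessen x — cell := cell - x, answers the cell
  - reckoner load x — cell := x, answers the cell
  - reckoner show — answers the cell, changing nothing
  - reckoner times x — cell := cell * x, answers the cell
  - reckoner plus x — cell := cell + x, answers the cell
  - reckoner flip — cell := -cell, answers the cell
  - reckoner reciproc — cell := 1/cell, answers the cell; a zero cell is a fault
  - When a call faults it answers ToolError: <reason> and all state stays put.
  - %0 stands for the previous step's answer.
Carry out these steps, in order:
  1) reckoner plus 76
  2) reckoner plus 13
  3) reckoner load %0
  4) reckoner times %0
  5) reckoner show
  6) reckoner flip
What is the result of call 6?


Answer: -7921

Derivation:
Now I run reckoner plus using x→76, yielding 76.
I run reckoner plus using x→13, → 89.
Calling reckoner load using x→%0, and get 89.
I invoke reckoner times using x→%0, which returns 7921.
I run reckoner show(), yielding 7921.
Invoking reckoner flip, yielding -7921.


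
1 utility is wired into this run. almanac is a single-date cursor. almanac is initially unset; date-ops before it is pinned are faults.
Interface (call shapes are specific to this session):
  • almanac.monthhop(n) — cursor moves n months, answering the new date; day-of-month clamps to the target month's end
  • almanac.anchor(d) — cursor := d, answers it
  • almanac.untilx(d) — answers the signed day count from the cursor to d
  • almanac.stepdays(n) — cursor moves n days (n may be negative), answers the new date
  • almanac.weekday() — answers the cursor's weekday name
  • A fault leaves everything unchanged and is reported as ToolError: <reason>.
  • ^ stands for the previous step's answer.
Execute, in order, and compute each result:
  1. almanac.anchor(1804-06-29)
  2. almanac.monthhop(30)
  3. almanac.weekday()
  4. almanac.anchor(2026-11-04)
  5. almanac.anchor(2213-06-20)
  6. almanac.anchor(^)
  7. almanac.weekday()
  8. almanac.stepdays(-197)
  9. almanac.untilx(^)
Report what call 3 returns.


% almanac.anchor(d: 1804-06-29) ~> 1804-06-29
% almanac.monthhop(n: 30) ~> 1806-12-29
% almanac.weekday() ~> Monday
% almanac.anchor(d: 2026-11-04) ~> 2026-11-04
% almanac.anchor(d: 2213-06-20) ~> 2213-06-20
% almanac.anchor(d: ^) ~> 2213-06-20
% almanac.weekday() ~> Sunday
% almanac.stepdays(n: -197) ~> 2212-12-05
% almanac.untilx(d: ^) ~> 0

Answer: Monday


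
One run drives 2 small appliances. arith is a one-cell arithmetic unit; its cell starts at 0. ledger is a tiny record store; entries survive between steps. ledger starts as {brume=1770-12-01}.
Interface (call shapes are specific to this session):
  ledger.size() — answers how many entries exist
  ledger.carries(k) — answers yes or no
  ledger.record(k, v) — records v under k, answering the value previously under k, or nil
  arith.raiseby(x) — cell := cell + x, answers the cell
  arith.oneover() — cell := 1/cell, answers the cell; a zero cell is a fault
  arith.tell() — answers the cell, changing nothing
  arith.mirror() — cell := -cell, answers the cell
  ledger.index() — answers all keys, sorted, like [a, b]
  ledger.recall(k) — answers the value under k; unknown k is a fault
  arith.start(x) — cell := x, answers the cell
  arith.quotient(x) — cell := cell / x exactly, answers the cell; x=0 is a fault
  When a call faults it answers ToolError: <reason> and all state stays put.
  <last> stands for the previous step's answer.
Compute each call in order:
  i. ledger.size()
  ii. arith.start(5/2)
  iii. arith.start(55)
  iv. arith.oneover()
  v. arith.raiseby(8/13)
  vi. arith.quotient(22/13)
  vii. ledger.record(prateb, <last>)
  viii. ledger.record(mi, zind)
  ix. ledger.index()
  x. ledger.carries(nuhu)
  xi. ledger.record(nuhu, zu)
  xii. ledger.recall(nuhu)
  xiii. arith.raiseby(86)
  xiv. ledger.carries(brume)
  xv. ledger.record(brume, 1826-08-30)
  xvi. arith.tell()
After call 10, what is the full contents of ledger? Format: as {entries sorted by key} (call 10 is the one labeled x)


Answer: {brume=1770-12-01, mi=zind, prateb=453/1210}

Derivation:
Calling size(), giving 1.
Calling start using x: 5/2, and see 5/2.
I invoke start using x: 55, — result: 55.
I try oneover, giving 1/55.
I invoke raiseby using x: 8/13, and get 453/715.
Calling quotient using x: 22/13: 453/1210.
I call record using k: prateb, v: <last>, → nil.
I run record using k: mi, v: zind, and observe nil.
Now I run index, which returns [brume, mi, prateb].
I try carries using k: nuhu, → no.
Calling record using k: nuhu, v: zu, — result: nil.
Now I run recall using k: nuhu, and observe zu.
Then raiseby using x: 86, and observe 104513/1210.
Calling carries using k: brume, → yes.
I try record using k: brume, v: 1826-08-30, — result: 1770-12-01.
Calling tell(), and observe 104513/1210.


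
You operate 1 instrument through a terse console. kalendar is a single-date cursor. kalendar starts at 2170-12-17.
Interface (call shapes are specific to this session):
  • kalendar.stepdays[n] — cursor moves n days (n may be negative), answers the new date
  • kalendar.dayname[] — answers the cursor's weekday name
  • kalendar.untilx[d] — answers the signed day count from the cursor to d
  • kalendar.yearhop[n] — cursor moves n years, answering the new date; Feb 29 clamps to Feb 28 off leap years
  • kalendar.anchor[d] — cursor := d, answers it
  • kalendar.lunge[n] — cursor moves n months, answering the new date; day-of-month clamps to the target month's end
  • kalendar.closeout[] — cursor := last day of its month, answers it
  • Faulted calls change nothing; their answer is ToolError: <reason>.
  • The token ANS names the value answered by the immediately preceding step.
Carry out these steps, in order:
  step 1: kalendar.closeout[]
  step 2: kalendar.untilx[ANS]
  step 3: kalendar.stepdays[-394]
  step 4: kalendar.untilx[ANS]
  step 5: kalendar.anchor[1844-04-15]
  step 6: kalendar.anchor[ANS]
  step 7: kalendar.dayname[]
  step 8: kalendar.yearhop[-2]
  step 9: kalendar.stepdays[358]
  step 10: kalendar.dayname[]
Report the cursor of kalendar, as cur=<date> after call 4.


Answer: cur=2169-12-02

Derivation:
-> kalendar.closeout()
<- 2170-12-31
-> kalendar.untilx(d='ANS')
<- 0
-> kalendar.stepdays(n='-394')
<- 2169-12-02
-> kalendar.untilx(d='ANS')
<- 0
-> kalendar.anchor(d='1844-04-15')
<- 1844-04-15
-> kalendar.anchor(d='ANS')
<- 1844-04-15
-> kalendar.dayname()
<- Monday
-> kalendar.yearhop(n='-2')
<- 1842-04-15
-> kalendar.stepdays(n='358')
<- 1843-04-08
-> kalendar.dayname()
<- Saturday


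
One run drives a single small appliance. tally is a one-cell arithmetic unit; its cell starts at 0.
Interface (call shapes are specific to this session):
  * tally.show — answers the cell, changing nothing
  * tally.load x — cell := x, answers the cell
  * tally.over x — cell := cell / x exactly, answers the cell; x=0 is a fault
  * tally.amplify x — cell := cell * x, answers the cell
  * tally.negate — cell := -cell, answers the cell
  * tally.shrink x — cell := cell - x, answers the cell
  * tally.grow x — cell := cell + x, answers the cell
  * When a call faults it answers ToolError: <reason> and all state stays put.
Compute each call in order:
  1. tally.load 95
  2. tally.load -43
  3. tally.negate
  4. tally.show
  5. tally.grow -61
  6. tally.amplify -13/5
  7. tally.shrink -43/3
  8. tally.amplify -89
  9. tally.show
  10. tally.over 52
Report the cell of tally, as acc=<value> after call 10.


Answer: acc=-81613/780

Derivation:
[in] load 95
[out] 95
[in] load -43
[out] -43
[in] negate
[out] 43
[in] show
[out] 43
[in] grow -61
[out] -18
[in] amplify -13/5
[out] 234/5
[in] shrink -43/3
[out] 917/15
[in] amplify -89
[out] -81613/15
[in] show
[out] -81613/15
[in] over 52
[out] -81613/780


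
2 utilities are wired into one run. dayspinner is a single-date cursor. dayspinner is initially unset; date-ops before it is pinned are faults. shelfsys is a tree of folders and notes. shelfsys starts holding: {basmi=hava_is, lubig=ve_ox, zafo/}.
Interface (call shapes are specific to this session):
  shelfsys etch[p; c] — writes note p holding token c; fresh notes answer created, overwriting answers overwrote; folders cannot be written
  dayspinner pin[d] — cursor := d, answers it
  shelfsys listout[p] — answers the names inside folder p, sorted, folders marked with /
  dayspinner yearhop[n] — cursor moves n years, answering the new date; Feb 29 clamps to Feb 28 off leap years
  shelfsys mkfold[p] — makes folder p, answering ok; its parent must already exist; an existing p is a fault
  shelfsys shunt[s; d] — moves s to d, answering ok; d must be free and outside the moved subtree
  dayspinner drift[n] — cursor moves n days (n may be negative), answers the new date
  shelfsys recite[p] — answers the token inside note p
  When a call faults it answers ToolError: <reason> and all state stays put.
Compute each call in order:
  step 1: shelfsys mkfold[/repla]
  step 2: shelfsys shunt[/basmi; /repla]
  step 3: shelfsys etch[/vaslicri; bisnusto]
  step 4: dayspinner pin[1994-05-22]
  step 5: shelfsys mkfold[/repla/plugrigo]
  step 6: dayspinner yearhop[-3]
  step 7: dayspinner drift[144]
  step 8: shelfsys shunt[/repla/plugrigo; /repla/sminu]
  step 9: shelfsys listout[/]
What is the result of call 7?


>>> shelfsys mkfold /repla
:: ok
>>> shelfsys shunt /basmi /repla
:: ToolError: exists
>>> shelfsys etch /vaslicri bisnusto
:: created
>>> dayspinner pin 1994-05-22
:: 1994-05-22
>>> shelfsys mkfold /repla/plugrigo
:: ok
>>> dayspinner yearhop -3
:: 1991-05-22
>>> dayspinner drift 144
:: 1991-10-13
>>> shelfsys shunt /repla/plugrigo /repla/sminu
:: ok
>>> shelfsys listout /
:: [basmi, lubig, repla/, vaslicri, zafo/]

Answer: 1991-10-13


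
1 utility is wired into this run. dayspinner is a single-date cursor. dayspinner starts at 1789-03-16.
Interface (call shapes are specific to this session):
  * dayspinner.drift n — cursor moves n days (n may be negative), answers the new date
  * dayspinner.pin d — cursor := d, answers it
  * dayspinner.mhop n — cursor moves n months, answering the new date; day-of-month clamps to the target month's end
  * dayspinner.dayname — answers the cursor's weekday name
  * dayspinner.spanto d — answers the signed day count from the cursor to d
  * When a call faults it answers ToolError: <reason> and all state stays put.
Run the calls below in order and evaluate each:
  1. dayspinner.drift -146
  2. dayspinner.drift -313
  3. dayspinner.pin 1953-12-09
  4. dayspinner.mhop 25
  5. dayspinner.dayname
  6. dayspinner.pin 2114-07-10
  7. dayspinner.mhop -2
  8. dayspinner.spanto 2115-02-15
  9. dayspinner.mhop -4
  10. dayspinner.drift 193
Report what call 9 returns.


# dayspinner.drift(n='-146') == 1788-10-21
# dayspinner.drift(n='-313') == 1787-12-13
# dayspinner.pin(d='1953-12-09') == 1953-12-09
# dayspinner.mhop(n='25') == 1956-01-09
# dayspinner.dayname() == Monday
# dayspinner.pin(d='2114-07-10') == 2114-07-10
# dayspinner.mhop(n='-2') == 2114-05-10
# dayspinner.spanto(d='2115-02-15') == 281
# dayspinner.mhop(n='-4') == 2114-01-10
# dayspinner.drift(n='193') == 2114-07-22

Answer: 2114-01-10


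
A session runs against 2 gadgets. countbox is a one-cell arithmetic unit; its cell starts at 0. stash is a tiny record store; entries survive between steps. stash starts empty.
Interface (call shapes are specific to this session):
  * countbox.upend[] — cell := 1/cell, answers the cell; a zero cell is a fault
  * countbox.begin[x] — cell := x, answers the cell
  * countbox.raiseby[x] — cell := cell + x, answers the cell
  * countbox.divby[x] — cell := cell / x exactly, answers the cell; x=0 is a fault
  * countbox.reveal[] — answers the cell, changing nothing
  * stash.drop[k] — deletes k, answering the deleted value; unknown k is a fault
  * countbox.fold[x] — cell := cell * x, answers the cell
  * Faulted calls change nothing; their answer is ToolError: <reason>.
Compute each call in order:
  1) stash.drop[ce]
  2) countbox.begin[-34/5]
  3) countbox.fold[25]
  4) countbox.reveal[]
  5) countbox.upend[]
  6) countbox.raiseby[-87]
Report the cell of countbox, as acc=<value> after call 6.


>>> drop k='ce'
  ToolError: no such key ce
>>> begin x='-34/5'
  -34/5
>>> fold x='25'
  -170
>>> reveal
  -170
>>> upend
  -1/170
>>> raiseby x='-87'
  -14791/170

Answer: acc=-14791/170


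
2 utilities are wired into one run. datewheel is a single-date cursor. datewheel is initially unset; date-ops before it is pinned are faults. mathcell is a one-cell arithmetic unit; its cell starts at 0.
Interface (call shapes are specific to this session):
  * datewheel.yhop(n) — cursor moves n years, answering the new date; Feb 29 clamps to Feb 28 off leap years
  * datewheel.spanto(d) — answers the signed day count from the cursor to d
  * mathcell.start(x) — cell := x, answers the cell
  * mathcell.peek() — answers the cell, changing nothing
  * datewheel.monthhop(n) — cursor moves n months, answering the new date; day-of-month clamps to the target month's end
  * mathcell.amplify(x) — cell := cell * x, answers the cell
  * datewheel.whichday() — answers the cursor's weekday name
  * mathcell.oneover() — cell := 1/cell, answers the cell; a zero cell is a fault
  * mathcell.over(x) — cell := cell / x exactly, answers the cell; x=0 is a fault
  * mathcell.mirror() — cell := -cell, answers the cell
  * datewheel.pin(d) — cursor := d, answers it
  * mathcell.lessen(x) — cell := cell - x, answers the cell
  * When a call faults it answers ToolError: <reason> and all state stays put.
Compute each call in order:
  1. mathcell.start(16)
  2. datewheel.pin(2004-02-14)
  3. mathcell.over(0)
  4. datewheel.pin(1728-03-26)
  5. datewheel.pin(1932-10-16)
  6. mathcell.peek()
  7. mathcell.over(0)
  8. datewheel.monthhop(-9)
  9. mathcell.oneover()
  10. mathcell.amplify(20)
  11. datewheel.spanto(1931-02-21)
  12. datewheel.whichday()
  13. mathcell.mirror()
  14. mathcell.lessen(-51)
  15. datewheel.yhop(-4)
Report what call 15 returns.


Answer: 1928-01-16

Derivation:
;; 1. mathcell.start(x→16) : 16
;; 2. datewheel.pin(d→2004-02-14) : 2004-02-14
;; 3. mathcell.over(x→0) : ToolError: division by zero
;; 4. datewheel.pin(d→1728-03-26) : 1728-03-26
;; 5. datewheel.pin(d→1932-10-16) : 1932-10-16
;; 6. mathcell.peek() : 16
;; 7. mathcell.over(x→0) : ToolError: division by zero
;; 8. datewheel.monthhop(n→-9) : 1932-01-16
;; 9. mathcell.oneover() : 1/16
;; 10. mathcell.amplify(x→20) : 5/4
;; 11. datewheel.spanto(d→1931-02-21) : -329
;; 12. datewheel.whichday() : Saturday
;; 13. mathcell.mirror() : -5/4
;; 14. mathcell.lessen(x→-51) : 199/4
;; 15. datewheel.yhop(n→-4) : 1928-01-16


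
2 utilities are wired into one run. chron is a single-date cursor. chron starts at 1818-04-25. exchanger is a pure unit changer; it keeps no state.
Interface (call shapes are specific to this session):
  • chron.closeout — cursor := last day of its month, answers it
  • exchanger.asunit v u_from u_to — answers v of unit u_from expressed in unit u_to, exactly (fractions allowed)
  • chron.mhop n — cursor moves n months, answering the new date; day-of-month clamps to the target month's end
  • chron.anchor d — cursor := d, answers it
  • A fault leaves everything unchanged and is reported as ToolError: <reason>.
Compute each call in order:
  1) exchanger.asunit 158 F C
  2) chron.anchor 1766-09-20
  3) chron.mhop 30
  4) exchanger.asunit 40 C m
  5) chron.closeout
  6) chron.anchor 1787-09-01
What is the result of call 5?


Answer: 1769-03-31

Derivation:
-> exchanger.asunit(v=158, u_from=F, u_to=C)
<- 70
-> chron.anchor(d=1766-09-20)
<- 1766-09-20
-> chron.mhop(n=30)
<- 1769-03-20
-> exchanger.asunit(v=40, u_from=C, u_to=m)
<- ToolError: incompatible units
-> chron.closeout()
<- 1769-03-31
-> chron.anchor(d=1787-09-01)
<- 1787-09-01


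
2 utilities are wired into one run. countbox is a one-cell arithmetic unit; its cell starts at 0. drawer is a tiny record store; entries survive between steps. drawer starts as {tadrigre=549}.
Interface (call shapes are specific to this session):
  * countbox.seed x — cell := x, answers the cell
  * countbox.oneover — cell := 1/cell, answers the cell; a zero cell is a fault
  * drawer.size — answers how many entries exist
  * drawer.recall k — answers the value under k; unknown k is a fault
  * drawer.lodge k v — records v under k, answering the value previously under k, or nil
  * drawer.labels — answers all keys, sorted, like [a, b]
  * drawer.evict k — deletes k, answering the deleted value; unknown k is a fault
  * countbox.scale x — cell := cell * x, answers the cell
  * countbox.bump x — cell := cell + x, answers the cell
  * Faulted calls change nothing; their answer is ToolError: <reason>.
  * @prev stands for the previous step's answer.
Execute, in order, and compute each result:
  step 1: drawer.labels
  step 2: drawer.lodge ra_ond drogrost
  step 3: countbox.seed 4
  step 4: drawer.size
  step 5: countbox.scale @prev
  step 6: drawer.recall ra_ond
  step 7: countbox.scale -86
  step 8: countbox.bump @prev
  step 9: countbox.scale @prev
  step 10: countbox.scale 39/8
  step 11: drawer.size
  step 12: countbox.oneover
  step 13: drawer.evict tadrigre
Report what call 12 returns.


Step: drawer.labels[]
Result: [tadrigre]
Step: drawer.lodge[k→ra_ond; v→drogrost]
Result: nil
Step: countbox.seed[x→4]
Result: 4
Step: drawer.size[]
Result: 2
Step: countbox.scale[x→@prev]
Result: 8
Step: drawer.recall[k→ra_ond]
Result: drogrost
Step: countbox.scale[x→-86]
Result: -688
Step: countbox.bump[x→@prev]
Result: -1376
Step: countbox.scale[x→@prev]
Result: 1893376
Step: countbox.scale[x→39/8]
Result: 9230208
Step: drawer.size[]
Result: 2
Step: countbox.oneover[]
Result: 1/9230208
Step: drawer.evict[k→tadrigre]
Result: 549

Answer: 1/9230208
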